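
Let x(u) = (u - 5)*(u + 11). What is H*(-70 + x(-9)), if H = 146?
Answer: -14308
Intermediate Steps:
x(u) = (-5 + u)*(11 + u)
H*(-70 + x(-9)) = 146*(-70 + (-55 + (-9)² + 6*(-9))) = 146*(-70 + (-55 + 81 - 54)) = 146*(-70 - 28) = 146*(-98) = -14308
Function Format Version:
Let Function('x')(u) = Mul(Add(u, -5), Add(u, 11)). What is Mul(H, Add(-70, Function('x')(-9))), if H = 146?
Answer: -14308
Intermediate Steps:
Function('x')(u) = Mul(Add(-5, u), Add(11, u))
Mul(H, Add(-70, Function('x')(-9))) = Mul(146, Add(-70, Add(-55, Pow(-9, 2), Mul(6, -9)))) = Mul(146, Add(-70, Add(-55, 81, -54))) = Mul(146, Add(-70, -28)) = Mul(146, -98) = -14308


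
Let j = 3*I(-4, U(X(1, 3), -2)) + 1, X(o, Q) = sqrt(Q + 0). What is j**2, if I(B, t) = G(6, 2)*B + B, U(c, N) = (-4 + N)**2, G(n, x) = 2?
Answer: 1225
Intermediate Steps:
X(o, Q) = sqrt(Q)
I(B, t) = 3*B (I(B, t) = 2*B + B = 3*B)
j = -35 (j = 3*(3*(-4)) + 1 = 3*(-12) + 1 = -36 + 1 = -35)
j**2 = (-35)**2 = 1225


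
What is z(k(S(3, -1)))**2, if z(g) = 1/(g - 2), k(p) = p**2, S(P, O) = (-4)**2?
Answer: 1/64516 ≈ 1.5500e-5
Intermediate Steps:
S(P, O) = 16
z(g) = 1/(-2 + g)
z(k(S(3, -1)))**2 = (1/(-2 + 16**2))**2 = (1/(-2 + 256))**2 = (1/254)**2 = 1/64516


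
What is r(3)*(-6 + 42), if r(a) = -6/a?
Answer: -72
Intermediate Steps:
r(3)*(-6 + 42) = (-6/3)*(-6 + 42) = -6*⅓*36 = -2*36 = -72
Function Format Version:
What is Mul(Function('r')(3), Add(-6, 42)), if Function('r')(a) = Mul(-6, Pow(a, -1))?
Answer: -72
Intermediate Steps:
Mul(Function('r')(3), Add(-6, 42)) = Mul(Mul(-6, Pow(3, -1)), Add(-6, 42)) = Mul(Mul(-6, Rational(1, 3)), 36) = Mul(-2, 36) = -72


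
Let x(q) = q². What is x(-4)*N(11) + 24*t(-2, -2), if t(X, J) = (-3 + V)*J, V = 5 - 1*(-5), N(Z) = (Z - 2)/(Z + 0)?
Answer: -3552/11 ≈ -322.91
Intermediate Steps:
N(Z) = (-2 + Z)/Z
V = 10 (V = 5 + 5 = 10)
t(X, J) = 7*J (t(X, J) = (-3 + 10)*J = 7*J)
x(-4)*N(11) + 24*t(-2, -2) = (-4)²*((-2 + 11)/11) + 24*(7*(-2)) = 16*((1/11)*9) + 24*(-14) = 16*(9/11) - 336 = 144/11 - 336 = -3552/11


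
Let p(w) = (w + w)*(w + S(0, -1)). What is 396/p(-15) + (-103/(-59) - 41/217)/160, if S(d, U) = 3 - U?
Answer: 619527/512120 ≈ 1.2097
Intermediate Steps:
p(w) = 2*w*(4 + w) (p(w) = (w + w)*(w + (3 - 1*(-1))) = (2*w)*(w + (3 + 1)) = (2*w)*(w + 4) = (2*w)*(4 + w) = 2*w*(4 + w))
396/p(-15) + (-103/(-59) - 41/217)/160 = 396/((2*(-15)*(4 - 15))) + (-103/(-59) - 41/217)/160 = 396/((2*(-15)*(-11))) + (-103*(-1/59) - 41*1/217)*(1/160) = 396/330 + (103/59 - 41/217)*(1/160) = 396*(1/330) + (19932/12803)*(1/160) = 6/5 + 4983/512120 = 619527/512120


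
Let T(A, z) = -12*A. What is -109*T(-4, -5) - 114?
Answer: -5346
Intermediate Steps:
-109*T(-4, -5) - 114 = -(-1308)*(-4) - 114 = -109*48 - 114 = -5232 - 114 = -5346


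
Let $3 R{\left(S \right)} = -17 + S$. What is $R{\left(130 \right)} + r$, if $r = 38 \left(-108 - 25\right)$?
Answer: $- \frac{15049}{3} \approx -5016.3$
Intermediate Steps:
$R{\left(S \right)} = - \frac{17}{3} + \frac{S}{3}$ ($R{\left(S \right)} = \frac{-17 + S}{3} = - \frac{17}{3} + \frac{S}{3}$)
$r = -5054$ ($r = 38 \left(-133\right) = -5054$)
$R{\left(130 \right)} + r = \left(- \frac{17}{3} + \frac{1}{3} \cdot 130\right) - 5054 = \left(- \frac{17}{3} + \frac{130}{3}\right) - 5054 = \frac{113}{3} - 5054 = - \frac{15049}{3}$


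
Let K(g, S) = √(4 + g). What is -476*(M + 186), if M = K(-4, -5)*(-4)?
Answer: -88536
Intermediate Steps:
M = 0 (M = √(4 - 4)*(-4) = √0*(-4) = 0*(-4) = 0)
-476*(M + 186) = -476*(0 + 186) = -476*186 = -88536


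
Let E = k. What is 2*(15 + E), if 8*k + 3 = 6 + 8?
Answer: 131/4 ≈ 32.750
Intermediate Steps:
k = 11/8 (k = -3/8 + (6 + 8)/8 = -3/8 + (⅛)*14 = -3/8 + 7/4 = 11/8 ≈ 1.3750)
E = 11/8 ≈ 1.3750
2*(15 + E) = 2*(15 + 11/8) = 2*(131/8) = 131/4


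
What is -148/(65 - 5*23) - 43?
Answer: -1001/25 ≈ -40.040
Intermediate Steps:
-148/(65 - 5*23) - 43 = -148/(65 - 115) - 43 = -148/(-50) - 43 = -1/50*(-148) - 43 = 74/25 - 43 = -1001/25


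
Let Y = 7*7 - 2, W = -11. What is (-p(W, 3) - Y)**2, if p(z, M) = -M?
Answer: 1936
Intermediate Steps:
Y = 47 (Y = 49 - 2 = 47)
(-p(W, 3) - Y)**2 = (-(-1)*3 - 1*47)**2 = (-1*(-3) - 47)**2 = (3 - 47)**2 = (-44)**2 = 1936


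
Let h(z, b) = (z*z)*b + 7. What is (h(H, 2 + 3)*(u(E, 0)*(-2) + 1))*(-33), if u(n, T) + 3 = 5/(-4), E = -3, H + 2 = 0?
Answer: -16929/2 ≈ -8464.5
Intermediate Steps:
H = -2 (H = -2 + 0 = -2)
h(z, b) = 7 + b*z² (h(z, b) = z²*b + 7 = b*z² + 7 = 7 + b*z²)
u(n, T) = -17/4 (u(n, T) = -3 + 5/(-4) = -3 + 5*(-¼) = -3 - 5/4 = -17/4)
(h(H, 2 + 3)*(u(E, 0)*(-2) + 1))*(-33) = ((7 + (2 + 3)*(-2)²)*(-17/4*(-2) + 1))*(-33) = ((7 + 5*4)*(17/2 + 1))*(-33) = ((7 + 20)*(19/2))*(-33) = (27*(19/2))*(-33) = (513/2)*(-33) = -16929/2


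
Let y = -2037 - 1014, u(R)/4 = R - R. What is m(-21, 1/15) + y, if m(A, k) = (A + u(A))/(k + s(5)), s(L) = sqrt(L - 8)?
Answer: 9*(-5085*sqrt(3) + 374*I)/(-I + 15*sqrt(3)) ≈ -3051.5 + 12.106*I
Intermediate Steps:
s(L) = sqrt(-8 + L)
u(R) = 0 (u(R) = 4*(R - R) = 4*0 = 0)
m(A, k) = A/(k + I*sqrt(3)) (m(A, k) = (A + 0)/(k + sqrt(-8 + 5)) = A/(k + sqrt(-3)) = A/(k + I*sqrt(3)))
y = -3051
m(-21, 1/15) + y = -21/(1/15 + I*sqrt(3)) - 3051 = -3051 - 21/(1/15 + I*sqrt(3))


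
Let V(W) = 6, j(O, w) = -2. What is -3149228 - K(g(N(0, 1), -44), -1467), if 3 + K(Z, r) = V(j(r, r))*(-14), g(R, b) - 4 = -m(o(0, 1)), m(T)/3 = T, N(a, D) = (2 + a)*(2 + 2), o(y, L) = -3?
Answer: -3149141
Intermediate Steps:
N(a, D) = 8 + 4*a (N(a, D) = (2 + a)*4 = 8 + 4*a)
m(T) = 3*T
g(R, b) = 13 (g(R, b) = 4 - 3*(-3) = 4 - 1*(-9) = 4 + 9 = 13)
K(Z, r) = -87 (K(Z, r) = -3 + 6*(-14) = -3 - 84 = -87)
-3149228 - K(g(N(0, 1), -44), -1467) = -3149228 - 1*(-87) = -3149228 + 87 = -3149141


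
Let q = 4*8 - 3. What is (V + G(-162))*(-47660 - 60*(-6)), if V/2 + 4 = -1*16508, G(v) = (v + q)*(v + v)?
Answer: -476216400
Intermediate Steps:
q = 29 (q = 32 - 3 = 29)
G(v) = 2*v*(29 + v) (G(v) = (v + 29)*(v + v) = (29 + v)*(2*v) = 2*v*(29 + v))
V = -33024 (V = -8 + 2*(-1*16508) = -8 + 2*(-16508) = -8 - 33016 = -33024)
(V + G(-162))*(-47660 - 60*(-6)) = (-33024 + 2*(-162)*(29 - 162))*(-47660 - 60*(-6)) = (-33024 + 2*(-162)*(-133))*(-47660 + 360) = (-33024 + 43092)*(-47300) = 10068*(-47300) = -476216400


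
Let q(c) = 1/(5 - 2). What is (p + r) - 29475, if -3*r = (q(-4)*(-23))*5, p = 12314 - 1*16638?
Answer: -304076/9 ≈ -33786.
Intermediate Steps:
p = -4324 (p = 12314 - 16638 = -4324)
q(c) = ⅓ (q(c) = 1/3 = ⅓)
r = 115/9 (r = -(⅓)*(-23)*5/3 = -(-23)*5/9 = -⅓*(-115/3) = 115/9 ≈ 12.778)
(p + r) - 29475 = (-4324 + 115/9) - 29475 = -38801/9 - 29475 = -304076/9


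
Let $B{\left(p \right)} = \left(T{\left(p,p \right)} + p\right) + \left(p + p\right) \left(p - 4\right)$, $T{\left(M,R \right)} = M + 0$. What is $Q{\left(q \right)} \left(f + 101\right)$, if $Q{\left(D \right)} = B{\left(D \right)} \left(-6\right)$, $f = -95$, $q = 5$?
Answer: $-720$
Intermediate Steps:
$T{\left(M,R \right)} = M$
$B{\left(p \right)} = 2 p + 2 p \left(-4 + p\right)$ ($B{\left(p \right)} = \left(p + p\right) + \left(p + p\right) \left(p - 4\right) = 2 p + 2 p \left(-4 + p\right)$)
$Q{\left(D \right)} = - 12 D \left(-3 + D\right)$ ($Q{\left(D \right)} = 2 D \left(-3 + D\right) \left(-6\right) = - 12 D \left(-3 + D\right)$)
$Q{\left(q \right)} \left(f + 101\right) = 12 \cdot 5 \left(3 - 5\right) \left(-95 + 101\right) = 12 \cdot 5 \left(3 - 5\right) 6 = 12 \cdot 5 \left(-2\right) 6 = \left(-120\right) 6 = -720$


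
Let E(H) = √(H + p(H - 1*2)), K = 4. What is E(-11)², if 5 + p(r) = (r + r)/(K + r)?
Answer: -118/9 ≈ -13.111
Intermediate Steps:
p(r) = -5 + 2*r/(4 + r) (p(r) = -5 + (r + r)/(4 + r) = -5 + (2*r)/(4 + r) = -5 + 2*r/(4 + r))
E(H) = √(H + (-14 - 3*H)/(2 + H)) (E(H) = √(H + (-20 - 3*(H - 1*2))/(4 + (H - 1*2))) = √(H + (-20 - 3*(H - 2))/(4 + (H - 2))) = √(H + (-20 - 3*(-2 + H))/(4 + (-2 + H))) = √(H + (-20 + (6 - 3*H))/(2 + H)) = √(H + (-14 - 3*H)/(2 + H)))
E(-11)² = (√((-14 + (-11)² - 1*(-11))/(2 - 11)))² = (√((-14 + 121 + 11)/(-9)))² = (√(-⅑*118))² = (√(-118/9))² = (I*√118/3)² = -118/9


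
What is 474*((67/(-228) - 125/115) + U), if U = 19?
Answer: 7299205/874 ≈ 8351.5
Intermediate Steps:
474*((67/(-228) - 125/115) + U) = 474*((67/(-228) - 125/115) + 19) = 474*((67*(-1/228) - 125*1/115) + 19) = 474*((-67/228 - 25/23) + 19) = 474*(-7241/5244 + 19) = 474*(92395/5244) = 7299205/874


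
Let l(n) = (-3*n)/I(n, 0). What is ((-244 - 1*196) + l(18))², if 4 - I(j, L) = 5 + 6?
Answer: 9156676/49 ≈ 1.8687e+5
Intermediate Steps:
I(j, L) = -7 (I(j, L) = 4 - (5 + 6) = 4 - 1*11 = 4 - 11 = -7)
l(n) = 3*n/7 (l(n) = -3*n/(-7) = -3*n*(-⅐) = 3*n/7)
((-244 - 1*196) + l(18))² = ((-244 - 1*196) + (3/7)*18)² = ((-244 - 196) + 54/7)² = (-440 + 54/7)² = (-3026/7)² = 9156676/49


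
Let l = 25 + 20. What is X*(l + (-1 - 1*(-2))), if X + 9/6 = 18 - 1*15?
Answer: 69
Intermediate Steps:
X = 3/2 (X = -3/2 + (18 - 1*15) = -3/2 + (18 - 15) = -3/2 + 3 = 3/2 ≈ 1.5000)
l = 45
X*(l + (-1 - 1*(-2))) = 3*(45 + (-1 - 1*(-2)))/2 = 3*(45 + (-1 + 2))/2 = 3*(45 + 1)/2 = (3/2)*46 = 69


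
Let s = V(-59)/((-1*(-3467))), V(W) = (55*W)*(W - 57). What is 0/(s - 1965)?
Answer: 0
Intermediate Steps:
V(W) = 55*W*(-57 + W) (V(W) = (55*W)*(-57 + W) = 55*W*(-57 + W))
s = 376420/3467 (s = (55*(-59)*(-57 - 59))/((-1*(-3467))) = (55*(-59)*(-116))/3467 = 376420*(1/3467) = 376420/3467 ≈ 108.57)
0/(s - 1965) = 0/(376420/3467 - 1965) = 0/(-6436235/3467) = 0*(-3467/6436235) = 0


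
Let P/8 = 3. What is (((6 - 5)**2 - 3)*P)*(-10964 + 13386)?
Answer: -116256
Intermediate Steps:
P = 24 (P = 8*3 = 24)
(((6 - 5)**2 - 3)*P)*(-10964 + 13386) = (((6 - 5)**2 - 3)*24)*(-10964 + 13386) = ((1**2 - 3)*24)*2422 = ((1 - 3)*24)*2422 = -2*24*2422 = -48*2422 = -116256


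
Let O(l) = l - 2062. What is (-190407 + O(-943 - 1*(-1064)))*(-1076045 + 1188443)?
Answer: -21619530504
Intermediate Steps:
O(l) = -2062 + l
(-190407 + O(-943 - 1*(-1064)))*(-1076045 + 1188443) = (-190407 + (-2062 + (-943 - 1*(-1064))))*(-1076045 + 1188443) = (-190407 + (-2062 + (-943 + 1064)))*112398 = (-190407 + (-2062 + 121))*112398 = (-190407 - 1941)*112398 = -192348*112398 = -21619530504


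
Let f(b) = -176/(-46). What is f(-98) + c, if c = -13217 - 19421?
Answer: -750586/23 ≈ -32634.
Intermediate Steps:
f(b) = 88/23 (f(b) = -176*(-1/46) = 88/23)
c = -32638
f(-98) + c = 88/23 - 32638 = -750586/23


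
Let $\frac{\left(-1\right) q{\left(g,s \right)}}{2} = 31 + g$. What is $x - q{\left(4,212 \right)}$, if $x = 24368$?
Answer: $24438$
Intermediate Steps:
$q{\left(g,s \right)} = -62 - 2 g$ ($q{\left(g,s \right)} = - 2 \left(31 + g\right) = -62 - 2 g$)
$x - q{\left(4,212 \right)} = 24368 - \left(-62 - 8\right) = 24368 - -70 = 24368 + 70 = 24438$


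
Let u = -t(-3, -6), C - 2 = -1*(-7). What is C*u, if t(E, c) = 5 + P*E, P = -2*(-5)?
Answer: 225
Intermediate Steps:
P = 10
t(E, c) = 5 + 10*E
C = 9 (C = 2 - 1*(-7) = 2 + 7 = 9)
u = 25 (u = -(5 + 10*(-3)) = -(5 - 30) = -1*(-25) = 25)
C*u = 9*25 = 225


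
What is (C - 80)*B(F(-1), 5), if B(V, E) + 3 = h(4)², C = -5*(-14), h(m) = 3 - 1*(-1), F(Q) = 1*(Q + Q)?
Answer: -130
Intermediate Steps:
F(Q) = 2*Q (F(Q) = 1*(2*Q) = 2*Q)
h(m) = 4 (h(m) = 3 + 1 = 4)
C = 70
B(V, E) = 13 (B(V, E) = -3 + 4² = -3 + 16 = 13)
(C - 80)*B(F(-1), 5) = (70 - 80)*13 = -10*13 = -130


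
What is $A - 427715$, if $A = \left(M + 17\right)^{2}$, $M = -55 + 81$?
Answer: $-425866$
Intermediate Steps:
$M = 26$
$A = 1849$ ($A = \left(26 + 17\right)^{2} = 43^{2} = 1849$)
$A - 427715 = 1849 - 427715 = -425866$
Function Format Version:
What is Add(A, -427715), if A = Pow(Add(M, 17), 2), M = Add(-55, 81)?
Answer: -425866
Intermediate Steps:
M = 26
A = 1849 (A = Pow(Add(26, 17), 2) = Pow(43, 2) = 1849)
Add(A, -427715) = Add(1849, -427715) = -425866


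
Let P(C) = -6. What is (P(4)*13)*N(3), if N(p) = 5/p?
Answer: -130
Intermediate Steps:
(P(4)*13)*N(3) = (-6*13)*(5/3) = -390/3 = -78*5/3 = -130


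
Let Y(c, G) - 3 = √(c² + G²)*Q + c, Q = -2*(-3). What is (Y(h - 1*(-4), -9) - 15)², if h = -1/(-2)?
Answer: 14805/4 - 405*√5 ≈ 2795.6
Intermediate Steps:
Q = 6
h = ½ (h = -1*(-½) = ½ ≈ 0.50000)
Y(c, G) = 3 + c + 6*√(G² + c²) (Y(c, G) = 3 + (√(c² + G²)*6 + c) = 3 + (√(G² + c²)*6 + c) = 3 + (6*√(G² + c²) + c) = 3 + (c + 6*√(G² + c²)) = 3 + c + 6*√(G² + c²))
(Y(h - 1*(-4), -9) - 15)² = ((3 + (½ - 1*(-4)) + 6*√((-9)² + (½ - 1*(-4))²)) - 15)² = ((3 + (½ + 4) + 6*√(81 + (½ + 4)²)) - 15)² = ((3 + 9/2 + 6*√(81 + (9/2)²)) - 15)² = ((3 + 9/2 + 6*√(81 + 81/4)) - 15)² = ((3 + 9/2 + 6*√(405/4)) - 15)² = ((3 + 9/2 + 6*(9*√5/2)) - 15)² = ((3 + 9/2 + 27*√5) - 15)² = ((15/2 + 27*√5) - 15)² = (-15/2 + 27*√5)²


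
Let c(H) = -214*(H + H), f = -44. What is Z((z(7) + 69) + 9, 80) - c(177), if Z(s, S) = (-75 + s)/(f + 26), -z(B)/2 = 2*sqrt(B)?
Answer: 454535/6 + 2*sqrt(7)/9 ≈ 75756.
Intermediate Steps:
z(B) = -4*sqrt(B)
c(H) = -428*H
Z(s, S) = 25/6 - s/18 (Z(s, S) = (-75 + s)/(-44 + 26) = (-75 + s)/(-18) = (-75 + s)*(-1/18) = 25/6 - s/18)
Z((z(7) + 69) + 9, 80) - c(177) = (25/6 - ((-4*sqrt(7) + 69) + 9)/18) - (-428)*177 = (25/6 - ((69 - 4*sqrt(7)) + 9)/18) - 1*(-75756) = (25/6 - (78 - 4*sqrt(7))/18) + 75756 = (25/6 + (-13/3 + 2*sqrt(7)/9)) + 75756 = (-1/6 + 2*sqrt(7)/9) + 75756 = 454535/6 + 2*sqrt(7)/9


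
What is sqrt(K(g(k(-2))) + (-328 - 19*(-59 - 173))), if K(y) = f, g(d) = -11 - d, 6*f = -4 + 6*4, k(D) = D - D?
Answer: 35*sqrt(30)/3 ≈ 63.901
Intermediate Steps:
k(D) = 0
f = 10/3 (f = (-4 + 6*4)/6 = (-4 + 24)/6 = (1/6)*20 = 10/3 ≈ 3.3333)
K(y) = 10/3
sqrt(K(g(k(-2))) + (-328 - 19*(-59 - 173))) = sqrt(10/3 + (-328 - 19*(-59 - 173))) = sqrt(10/3 + (-328 - 19*(-232))) = sqrt(10/3 + (-328 + 4408)) = sqrt(10/3 + 4080) = sqrt(12250/3) = 35*sqrt(30)/3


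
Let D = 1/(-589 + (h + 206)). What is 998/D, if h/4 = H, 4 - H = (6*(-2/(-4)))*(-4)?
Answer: -318362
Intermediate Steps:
H = 16 (H = 4 - 6*(-2/(-4))*(-4) = 4 - 6*(-2*(-¼))*(-4) = 4 - 6*(½)*(-4) = 4 - 3*(-4) = 4 - 1*(-12) = 4 + 12 = 16)
h = 64 (h = 4*16 = 64)
D = -1/319 (D = 1/(-589 + (64 + 206)) = 1/(-589 + 270) = 1/(-319) = -1/319 ≈ -0.0031348)
998/D = 998/(-1/319) = 998*(-319) = -318362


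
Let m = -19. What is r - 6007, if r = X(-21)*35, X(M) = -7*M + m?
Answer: -1527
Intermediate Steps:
X(M) = -19 - 7*M (X(M) = -7*M - 19 = -19 - 7*M)
r = 4480 (r = (-19 - 7*(-21))*35 = (-19 + 147)*35 = 128*35 = 4480)
r - 6007 = 4480 - 6007 = -1527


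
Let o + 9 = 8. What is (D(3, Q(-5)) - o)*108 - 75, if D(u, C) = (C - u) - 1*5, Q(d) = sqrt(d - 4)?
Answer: -831 + 324*I ≈ -831.0 + 324.0*I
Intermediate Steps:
Q(d) = sqrt(-4 + d)
D(u, C) = -5 + C - u (D(u, C) = (C - u) - 5 = -5 + C - u)
o = -1 (o = -9 + 8 = -1)
(D(3, Q(-5)) - o)*108 - 75 = ((-5 + sqrt(-4 - 5) - 1*3) - 1*(-1))*108 - 75 = ((-5 + sqrt(-9) - 3) + 1)*108 - 75 = ((-5 + 3*I - 3) + 1)*108 - 75 = ((-8 + 3*I) + 1)*108 - 75 = (-7 + 3*I)*108 - 75 = (-756 + 324*I) - 75 = -831 + 324*I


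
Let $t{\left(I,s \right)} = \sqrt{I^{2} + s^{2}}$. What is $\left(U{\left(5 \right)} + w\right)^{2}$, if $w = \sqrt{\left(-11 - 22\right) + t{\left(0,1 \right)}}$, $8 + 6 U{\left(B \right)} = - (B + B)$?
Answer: $\left(3 - 4 i \sqrt{2}\right)^{2} \approx -23.0 - 33.941 i$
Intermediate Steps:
$U{\left(B \right)} = - \frac{4}{3} - \frac{B}{3}$ ($U{\left(B \right)} = - \frac{4}{3} + \frac{\left(-1\right) \left(B + B\right)}{6} = - \frac{4}{3} + \frac{\left(-1\right) 2 B}{6} = - \frac{4}{3} + \frac{\left(-2\right) B}{6} = - \frac{4}{3} - \frac{B}{3}$)
$w = 4 i \sqrt{2}$ ($w = \sqrt{\left(-11 - 22\right) + \sqrt{0^{2} + 1^{2}}} = \sqrt{-33 + \sqrt{0 + 1}} = \sqrt{-33 + \sqrt{1}} = \sqrt{-33 + 1} = \sqrt{-32} = 4 i \sqrt{2} \approx 5.6569 i$)
$\left(U{\left(5 \right)} + w\right)^{2} = \left(\left(- \frac{4}{3} - \frac{5}{3}\right) + 4 i \sqrt{2}\right)^{2} = \left(-3 + 4 i \sqrt{2}\right)^{2}$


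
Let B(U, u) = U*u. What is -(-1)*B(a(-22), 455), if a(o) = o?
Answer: -10010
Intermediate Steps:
-(-1)*B(a(-22), 455) = -(-1)*(-22*455) = -(-1)*(-10010) = -1*10010 = -10010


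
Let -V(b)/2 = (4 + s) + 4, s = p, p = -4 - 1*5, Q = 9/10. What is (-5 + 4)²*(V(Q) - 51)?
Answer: -49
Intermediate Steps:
Q = 9/10 (Q = 9*(⅒) = 9/10 ≈ 0.90000)
p = -9 (p = -4 - 5 = -9)
s = -9
V(b) = 2 (V(b) = -2*((4 - 9) + 4) = -2*(-5 + 4) = -2*(-1) = 2)
(-5 + 4)²*(V(Q) - 51) = (-5 + 4)²*(2 - 51) = (-1)²*(-49) = 1*(-49) = -49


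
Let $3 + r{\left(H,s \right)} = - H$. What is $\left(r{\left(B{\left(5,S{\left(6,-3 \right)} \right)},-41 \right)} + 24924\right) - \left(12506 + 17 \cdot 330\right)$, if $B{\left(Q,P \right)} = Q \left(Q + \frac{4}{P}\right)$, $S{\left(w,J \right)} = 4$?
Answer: $6775$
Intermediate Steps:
$r{\left(H,s \right)} = -3 - H$
$\left(r{\left(B{\left(5,S{\left(6,-3 \right)} \right)},-41 \right)} + 24924\right) - \left(12506 + 17 \cdot 330\right) = \left(\left(-3 - \frac{5 \left(4 + 4 \cdot 5\right)}{4}\right) + 24924\right) - \left(12506 + 17 \cdot 330\right) = \left(\left(-3 - 5 \cdot \frac{1}{4} \left(4 + 20\right)\right) + 24924\right) - 18116 = \left(\left(-3 - 5 \cdot \frac{1}{4} \cdot 24\right) + 24924\right) - 18116 = \left(\left(-3 - 30\right) + 24924\right) - 18116 = \left(-33 + 24924\right) - 18116 = 24891 - 18116 = 6775$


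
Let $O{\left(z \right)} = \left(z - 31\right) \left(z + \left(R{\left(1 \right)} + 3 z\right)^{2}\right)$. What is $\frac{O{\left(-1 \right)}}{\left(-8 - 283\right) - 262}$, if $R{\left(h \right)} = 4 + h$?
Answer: $\frac{96}{553} \approx 0.1736$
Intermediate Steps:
$O{\left(z \right)} = \left(-31 + z\right) \left(z + \left(5 + 3 z\right)^{2}\right)$ ($O{\left(z \right)} = \left(z - 31\right) \left(z + \left(\left(4 + 1\right) + 3 z\right)^{2}\right) = \left(-31 + z\right) \left(z + \left(5 + 3 z\right)^{2}\right)$)
$\frac{O{\left(-1 \right)}}{\left(-8 - 283\right) - 262} = \frac{-775 - -936 - 248 \left(-1\right)^{2} + 9 \left(-1\right)^{3}}{\left(-8 - 283\right) - 262} = \frac{-775 + 936 - 248 + 9 \left(-1\right)}{-291 - 262} = \frac{-775 + 936 - 248 - 9}{-553} = \left(-96\right) \left(- \frac{1}{553}\right) = \frac{96}{553}$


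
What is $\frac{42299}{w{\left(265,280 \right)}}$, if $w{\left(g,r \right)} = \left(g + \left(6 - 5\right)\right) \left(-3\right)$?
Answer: $- \frac{42299}{798} \approx -53.006$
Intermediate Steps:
$w{\left(g,r \right)} = -3 - 3 g$ ($w{\left(g,r \right)} = \left(g + \left(6 - 5\right)\right) \left(-3\right) = \left(g + 1\right) \left(-3\right) = \left(1 + g\right) \left(-3\right) = -3 - 3 g$)
$\frac{42299}{w{\left(265,280 \right)}} = \frac{42299}{-3 - 795} = \frac{42299}{-798} = 42299 \left(- \frac{1}{798}\right) = - \frac{42299}{798}$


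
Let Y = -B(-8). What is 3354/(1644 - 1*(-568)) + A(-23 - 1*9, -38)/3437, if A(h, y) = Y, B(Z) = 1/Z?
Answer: 3293707/2172184 ≈ 1.5163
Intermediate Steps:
B(Z) = 1/Z
Y = ⅛ (Y = -1/(-8) = -1*(-⅛) = ⅛ ≈ 0.12500)
A(h, y) = ⅛
3354/(1644 - 1*(-568)) + A(-23 - 1*9, -38)/3437 = 3354/(1644 - 1*(-568)) + (⅛)/3437 = 3354/(1644 + 568) + (⅛)*(1/3437) = 3354/2212 + 1/27496 = 3354*(1/2212) + 1/27496 = 1677/1106 + 1/27496 = 3293707/2172184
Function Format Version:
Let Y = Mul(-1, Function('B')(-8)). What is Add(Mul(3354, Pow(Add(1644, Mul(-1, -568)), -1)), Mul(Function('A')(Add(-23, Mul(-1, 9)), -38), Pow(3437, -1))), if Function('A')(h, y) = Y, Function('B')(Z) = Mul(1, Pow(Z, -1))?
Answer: Rational(3293707, 2172184) ≈ 1.5163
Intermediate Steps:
Function('B')(Z) = Pow(Z, -1)
Y = Rational(1, 8) (Y = Mul(-1, Pow(-8, -1)) = Mul(-1, Rational(-1, 8)) = Rational(1, 8) ≈ 0.12500)
Function('A')(h, y) = Rational(1, 8)
Add(Mul(3354, Pow(Add(1644, Mul(-1, -568)), -1)), Mul(Function('A')(Add(-23, Mul(-1, 9)), -38), Pow(3437, -1))) = Add(Mul(3354, Pow(Add(1644, Mul(-1, -568)), -1)), Mul(Rational(1, 8), Pow(3437, -1))) = Add(Mul(3354, Pow(Add(1644, 568), -1)), Mul(Rational(1, 8), Rational(1, 3437))) = Add(Mul(3354, Pow(2212, -1)), Rational(1, 27496)) = Add(Mul(3354, Rational(1, 2212)), Rational(1, 27496)) = Add(Rational(1677, 1106), Rational(1, 27496)) = Rational(3293707, 2172184)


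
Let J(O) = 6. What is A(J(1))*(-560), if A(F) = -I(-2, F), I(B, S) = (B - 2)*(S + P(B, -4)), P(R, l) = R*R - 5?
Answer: -11200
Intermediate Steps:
P(R, l) = -5 + R² (P(R, l) = R² - 5 = -5 + R²)
I(B, S) = (-2 + B)*(-5 + S + B²) (I(B, S) = (B - 2)*(S + (-5 + B²)) = (-2 + B)*(-5 + S + B²))
A(F) = -4 + 4*F (A(F) = -(10 - 2*F - 2*(-2)² - 2*F - 2*(-5 + (-2)²)) = -(10 - 2*F - 2*4 - 2*F - 2*(-5 + 4)) = -(10 - 2*F - 8 - 2*F - 2*(-1)) = -(10 - 2*F - 8 - 2*F + 2) = -(4 - 4*F) = -4 + 4*F)
A(J(1))*(-560) = (-4 + 4*6)*(-560) = (-4 + 24)*(-560) = 20*(-560) = -11200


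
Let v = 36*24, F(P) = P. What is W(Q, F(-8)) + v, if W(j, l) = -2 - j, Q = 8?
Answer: 854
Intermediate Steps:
v = 864
W(Q, F(-8)) + v = (-2 - 1*8) + 864 = (-2 - 8) + 864 = -10 + 864 = 854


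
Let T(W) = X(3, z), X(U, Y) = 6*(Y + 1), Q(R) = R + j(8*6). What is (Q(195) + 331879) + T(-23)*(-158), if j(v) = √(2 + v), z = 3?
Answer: 328282 + 5*√2 ≈ 3.2829e+5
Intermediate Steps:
Q(R) = R + 5*√2 (Q(R) = R + √(2 + 8*6) = R + √(2 + 48) = R + √50 = R + 5*√2)
X(U, Y) = 6 + 6*Y (X(U, Y) = 6*(1 + Y) = 6 + 6*Y)
T(W) = 24 (T(W) = 6 + 6*3 = 6 + 18 = 24)
(Q(195) + 331879) + T(-23)*(-158) = ((195 + 5*√2) + 331879) + 24*(-158) = (332074 + 5*√2) - 3792 = 328282 + 5*√2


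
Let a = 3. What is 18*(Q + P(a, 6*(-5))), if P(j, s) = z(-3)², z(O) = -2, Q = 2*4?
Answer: 216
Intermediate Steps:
Q = 8
P(j, s) = 4 (P(j, s) = (-2)² = 4)
18*(Q + P(a, 6*(-5))) = 18*(8 + 4) = 18*12 = 216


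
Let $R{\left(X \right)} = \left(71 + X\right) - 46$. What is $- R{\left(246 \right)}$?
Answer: $-271$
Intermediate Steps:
$R{\left(X \right)} = 25 + X$
$- R{\left(246 \right)} = - (25 + 246) = \left(-1\right) 271 = -271$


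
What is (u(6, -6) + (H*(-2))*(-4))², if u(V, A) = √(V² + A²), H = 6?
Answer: 2376 + 576*√2 ≈ 3190.6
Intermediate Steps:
u(V, A) = √(A² + V²)
(u(6, -6) + (H*(-2))*(-4))² = (√((-6)² + 6²) + (6*(-2))*(-4))² = (√(36 + 36) - 12*(-4))² = (√72 + 48)² = (6*√2 + 48)² = (48 + 6*√2)²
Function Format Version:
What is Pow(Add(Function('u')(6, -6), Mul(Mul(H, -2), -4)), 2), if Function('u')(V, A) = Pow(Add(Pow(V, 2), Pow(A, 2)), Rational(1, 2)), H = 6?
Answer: Add(2376, Mul(576, Pow(2, Rational(1, 2)))) ≈ 3190.6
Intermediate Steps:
Function('u')(V, A) = Pow(Add(Pow(A, 2), Pow(V, 2)), Rational(1, 2))
Pow(Add(Function('u')(6, -6), Mul(Mul(H, -2), -4)), 2) = Pow(Add(Pow(Add(Pow(-6, 2), Pow(6, 2)), Rational(1, 2)), Mul(Mul(6, -2), -4)), 2) = Pow(Add(Pow(Add(36, 36), Rational(1, 2)), Mul(-12, -4)), 2) = Pow(Add(Pow(72, Rational(1, 2)), 48), 2) = Pow(Add(Mul(6, Pow(2, Rational(1, 2))), 48), 2) = Pow(Add(48, Mul(6, Pow(2, Rational(1, 2)))), 2)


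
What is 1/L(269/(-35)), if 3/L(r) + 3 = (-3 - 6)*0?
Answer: -1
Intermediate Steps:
L(r) = -1 (L(r) = 3/(-3 + (-3 - 6)*0) = 3/(-3 - 9*0) = 3/(-3 + 0) = 3/(-3) = 3*(-1/3) = -1)
1/L(269/(-35)) = 1/(-1) = -1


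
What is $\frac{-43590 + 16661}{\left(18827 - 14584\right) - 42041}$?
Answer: $\frac{26929}{37798} \approx 0.71245$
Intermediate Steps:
$\frac{-43590 + 16661}{\left(18827 - 14584\right) - 42041} = - \frac{26929}{\left(18827 - 14584\right) - 42041} = - \frac{26929}{4243 - 42041} = - \frac{26929}{-37798} = \left(-26929\right) \left(- \frac{1}{37798}\right) = \frac{26929}{37798}$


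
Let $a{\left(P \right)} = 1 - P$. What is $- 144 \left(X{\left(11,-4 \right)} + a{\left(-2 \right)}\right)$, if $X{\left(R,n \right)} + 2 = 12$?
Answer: $-1872$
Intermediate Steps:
$X{\left(R,n \right)} = 10$ ($X{\left(R,n \right)} = -2 + 12 = 10$)
$- 144 \left(X{\left(11,-4 \right)} + a{\left(-2 \right)}\right) = - 144 \left(10 + \left(1 - -2\right)\right) = - 144 \left(10 + \left(1 + 2\right)\right) = - 144 \left(10 + 3\right) = \left(-144\right) 13 = -1872$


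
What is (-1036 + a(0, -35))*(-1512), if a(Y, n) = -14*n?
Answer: 825552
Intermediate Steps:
(-1036 + a(0, -35))*(-1512) = (-1036 - 14*(-35))*(-1512) = (-1036 + 490)*(-1512) = -546*(-1512) = 825552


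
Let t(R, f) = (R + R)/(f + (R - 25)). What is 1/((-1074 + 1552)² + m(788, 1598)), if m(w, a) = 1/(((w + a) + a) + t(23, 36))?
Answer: 67751/15480019501 ≈ 4.3767e-6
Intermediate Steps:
t(R, f) = 2*R/(-25 + R + f) (t(R, f) = (2*R)/(f + (-25 + R)) = (2*R)/(-25 + R + f) = 2*R/(-25 + R + f))
m(w, a) = 1/(23/17 + w + 2*a) (m(w, a) = 1/(((w + a) + a) + 2*23/(-25 + 23 + 36)) = 1/(((a + w) + a) + 2*23/34) = 1/((w + 2*a) + 2*23*(1/34)) = 1/((w + 2*a) + 23/17) = 1/(23/17 + w + 2*a))
1/((-1074 + 1552)² + m(788, 1598)) = 1/((-1074 + 1552)² + 17/(23 + 17*788 + 34*1598)) = 1/(478² + 17/(23 + 13396 + 54332)) = 1/(228484 + 17/67751) = 1/(15480019501/67751) = 67751/15480019501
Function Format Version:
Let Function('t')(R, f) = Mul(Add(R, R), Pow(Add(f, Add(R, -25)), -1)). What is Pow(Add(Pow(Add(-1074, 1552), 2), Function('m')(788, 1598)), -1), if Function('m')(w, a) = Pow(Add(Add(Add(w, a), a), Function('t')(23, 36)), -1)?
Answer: Rational(67751, 15480019501) ≈ 4.3767e-6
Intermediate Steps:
Function('t')(R, f) = Mul(2, R, Pow(Add(-25, R, f), -1)) (Function('t')(R, f) = Mul(Mul(2, R), Pow(Add(f, Add(-25, R)), -1)) = Mul(Mul(2, R), Pow(Add(-25, R, f), -1)) = Mul(2, R, Pow(Add(-25, R, f), -1)))
Function('m')(w, a) = Pow(Add(Rational(23, 17), w, Mul(2, a)), -1) (Function('m')(w, a) = Pow(Add(Add(Add(w, a), a), Mul(2, 23, Pow(Add(-25, 23, 36), -1))), -1) = Pow(Add(Add(Add(a, w), a), Mul(2, 23, Pow(34, -1))), -1) = Pow(Add(Add(w, Mul(2, a)), Mul(2, 23, Rational(1, 34))), -1) = Pow(Add(Add(w, Mul(2, a)), Rational(23, 17)), -1) = Pow(Add(Rational(23, 17), w, Mul(2, a)), -1))
Pow(Add(Pow(Add(-1074, 1552), 2), Function('m')(788, 1598)), -1) = Pow(Add(Pow(Add(-1074, 1552), 2), Mul(17, Pow(Add(23, Mul(17, 788), Mul(34, 1598)), -1))), -1) = Pow(Add(Pow(478, 2), Mul(17, Pow(Add(23, 13396, 54332), -1))), -1) = Pow(Add(228484, Mul(17, Pow(67751, -1))), -1) = Pow(Add(228484, Mul(17, Rational(1, 67751))), -1) = Pow(Add(228484, Rational(17, 67751)), -1) = Pow(Rational(15480019501, 67751), -1) = Rational(67751, 15480019501)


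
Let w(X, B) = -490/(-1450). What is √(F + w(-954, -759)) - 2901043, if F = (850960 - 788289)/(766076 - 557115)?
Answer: -2901043 + 84*√82989905955/30299345 ≈ -2.9010e+6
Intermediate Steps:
w(X, B) = 49/145 (w(X, B) = -490*(-1/1450) = 49/145)
F = 62671/208961 ≈ 0.29992
√(F + w(-954, -759)) - 2901043 = √(62671/208961 + 49/145) - 2901043 = √(19326384/30299345) - 2901043 = 84*√82989905955/30299345 - 2901043 = -2901043 + 84*√82989905955/30299345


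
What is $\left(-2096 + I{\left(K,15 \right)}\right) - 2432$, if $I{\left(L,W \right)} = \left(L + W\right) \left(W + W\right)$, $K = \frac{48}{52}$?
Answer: $- \frac{52654}{13} \approx -4050.3$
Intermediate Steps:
$K = \frac{12}{13}$ ($K = 48 \cdot \frac{1}{52} = \frac{12}{13} \approx 0.92308$)
$I{\left(L,W \right)} = 2 W \left(L + W\right)$ ($I{\left(L,W \right)} = \left(L + W\right) 2 W = 2 W \left(L + W\right)$)
$\left(-2096 + I{\left(K,15 \right)}\right) - 2432 = \left(-2096 + 2 \cdot 15 \left(\frac{12}{13} + 15\right)\right) - 2432 = \left(-2096 + 2 \cdot 15 \cdot \frac{207}{13}\right) - 2432 = \left(-2096 + \frac{6210}{13}\right) - 2432 = - \frac{21038}{13} - 2432 = - \frac{52654}{13}$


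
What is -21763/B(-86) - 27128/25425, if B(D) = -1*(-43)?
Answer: -554490779/1093275 ≈ -507.18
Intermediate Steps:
B(D) = 43
-21763/B(-86) - 27128/25425 = -21763/43 - 27128/25425 = -554490779/1093275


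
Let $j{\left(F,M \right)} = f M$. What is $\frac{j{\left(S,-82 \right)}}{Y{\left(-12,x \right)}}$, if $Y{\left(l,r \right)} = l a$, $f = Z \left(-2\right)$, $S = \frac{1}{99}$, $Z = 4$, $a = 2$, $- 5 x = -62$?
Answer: $- \frac{82}{3} \approx -27.333$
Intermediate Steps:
$x = \frac{62}{5}$ ($x = \left(- \frac{1}{5}\right) \left(-62\right) = \frac{62}{5} \approx 12.4$)
$S = \frac{1}{99} \approx 0.010101$
$f = -8$ ($f = 4 \left(-2\right) = -8$)
$Y{\left(l,r \right)} = 2 l$ ($Y{\left(l,r \right)} = l 2 = 2 l$)
$j{\left(F,M \right)} = - 8 M$
$\frac{j{\left(S,-82 \right)}}{Y{\left(-12,x \right)}} = \frac{\left(-8\right) \left(-82\right)}{2 \left(-12\right)} = \frac{656}{-24} = 656 \left(- \frac{1}{24}\right) = - \frac{82}{3}$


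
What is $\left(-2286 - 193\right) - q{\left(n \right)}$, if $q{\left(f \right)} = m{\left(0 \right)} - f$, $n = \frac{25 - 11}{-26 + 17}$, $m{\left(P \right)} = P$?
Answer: $- \frac{22325}{9} \approx -2480.6$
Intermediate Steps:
$n = - \frac{14}{9}$ ($n = \frac{14}{-9} = 14 \left(- \frac{1}{9}\right) = - \frac{14}{9} \approx -1.5556$)
$q{\left(f \right)} = - f$ ($q{\left(f \right)} = 0 - f = - f$)
$\left(-2286 - 193\right) - q{\left(n \right)} = \left(-2286 - 193\right) - \left(-1\right) \left(- \frac{14}{9}\right) = -2479 - \frac{14}{9} = - \frac{22325}{9}$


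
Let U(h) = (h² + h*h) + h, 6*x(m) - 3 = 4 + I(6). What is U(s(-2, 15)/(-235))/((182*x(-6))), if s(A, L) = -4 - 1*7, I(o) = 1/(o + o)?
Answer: 101772/427165375 ≈ 0.00023825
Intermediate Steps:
I(o) = 1/(2*o)
s(A, L) = -11 (s(A, L) = -4 - 7 = -11)
x(m) = 85/72 (x(m) = ½ + (4 + (½)/6)/6 = ½ + (4 + (½)*(⅙))/6 = ½ + (4 + 1/12)/6 = ½ + (⅙)*(49/12) = ½ + 49/72 = 85/72)
U(h) = h + 2*h² (U(h) = (h² + h²) + h = 2*h² + h = h + 2*h²)
U(s(-2, 15)/(-235))/((182*x(-6))) = ((-11/(-235))*(1 + 2*(-11/(-235))))/((182*(85/72))) = ((-11*(-1/235))*(1 + 2*(-11*(-1/235))))/(7735/36) = (11*(1 + 2*(11/235))/235)*(36/7735) = (11*(1 + 22/235)/235)*(36/7735) = ((11/235)*(257/235))*(36/7735) = (2827/55225)*(36/7735) = 101772/427165375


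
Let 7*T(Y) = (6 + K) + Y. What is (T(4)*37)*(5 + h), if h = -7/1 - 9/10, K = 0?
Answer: -1073/7 ≈ -153.29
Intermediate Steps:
h = -79/10 (h = -7*1 - 9*1/10 = -7 - 9/10 = -79/10 ≈ -7.9000)
T(Y) = 6/7 + Y/7 (T(Y) = ((6 + 0) + Y)/7 = (6 + Y)/7 = 6/7 + Y/7)
(T(4)*37)*(5 + h) = ((6/7 + (1/7)*4)*37)*(5 - 79/10) = ((6/7 + 4/7)*37)*(-29/10) = ((10/7)*37)*(-29/10) = (370/7)*(-29/10) = -1073/7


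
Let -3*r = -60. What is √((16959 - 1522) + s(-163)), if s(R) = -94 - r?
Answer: √15323 ≈ 123.79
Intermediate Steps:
r = 20 (r = -⅓*(-60) = 20)
s(R) = -114 (s(R) = -94 - 1*20 = -94 - 20 = -114)
√((16959 - 1522) + s(-163)) = √((16959 - 1522) - 114) = √(15437 - 114) = √15323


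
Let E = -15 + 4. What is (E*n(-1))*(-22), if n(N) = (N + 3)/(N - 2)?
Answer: -484/3 ≈ -161.33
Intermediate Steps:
n(N) = (3 + N)/(-2 + N)
E = -11
(E*n(-1))*(-22) = -11*(3 - 1)/(-2 - 1)*(-22) = -11*2/(-3)*(-22) = -(-11)*2/3*(-22) = -11*(-2/3)*(-22) = (22/3)*(-22) = -484/3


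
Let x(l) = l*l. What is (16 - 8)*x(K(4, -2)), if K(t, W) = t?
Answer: 128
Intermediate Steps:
x(l) = l²
(16 - 8)*x(K(4, -2)) = (16 - 8)*4² = 8*16 = 128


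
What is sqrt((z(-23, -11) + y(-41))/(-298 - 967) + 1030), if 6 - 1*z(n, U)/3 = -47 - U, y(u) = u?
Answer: sqrt(65924969)/253 ≈ 32.093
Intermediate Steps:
z(n, U) = 159 + 3*U (z(n, U) = 18 - 3*(-47 - U) = 18 + (141 + 3*U) = 159 + 3*U)
sqrt((z(-23, -11) + y(-41))/(-298 - 967) + 1030) = sqrt(((159 + 3*(-11)) - 41)/(-298 - 967) + 1030) = sqrt(((159 - 33) - 41)/(-1265) + 1030) = sqrt((126 - 41)*(-1/1265) + 1030) = sqrt(85*(-1/1265) + 1030) = sqrt(-17/253 + 1030) = sqrt(260573/253) = sqrt(65924969)/253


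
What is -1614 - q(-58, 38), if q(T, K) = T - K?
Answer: -1518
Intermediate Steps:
-1614 - q(-58, 38) = -1614 - (-58 - 1*38) = -1614 - (-58 - 38) = -1614 - 1*(-96) = -1614 + 96 = -1518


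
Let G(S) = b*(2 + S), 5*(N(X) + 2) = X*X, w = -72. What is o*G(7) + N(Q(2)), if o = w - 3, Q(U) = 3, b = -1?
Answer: 3374/5 ≈ 674.80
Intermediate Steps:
N(X) = -2 + X²/5 (N(X) = -2 + (X*X)/5 = -2 + X²/5)
o = -75 (o = -72 - 3 = -75)
G(S) = -2 - S (G(S) = -(2 + S) = -2 - S)
o*G(7) + N(Q(2)) = -75*(-2 - 1*7) + (-2 + (⅕)*3²) = -75*(-2 - 7) + (-2 + (⅕)*9) = -75*(-9) + (-2 + 9/5) = 675 - ⅕ = 3374/5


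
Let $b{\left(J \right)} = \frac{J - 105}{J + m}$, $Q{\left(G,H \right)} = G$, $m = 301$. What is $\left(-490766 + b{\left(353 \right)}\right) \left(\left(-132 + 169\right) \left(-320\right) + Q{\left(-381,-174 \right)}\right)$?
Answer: $\frac{1961230455118}{327} \approx 5.9976 \cdot 10^{9}$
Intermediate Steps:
$b{\left(J \right)} = \frac{-105 + J}{301 + J}$ ($b{\left(J \right)} = \frac{J - 105}{J + 301} = \frac{-105 + J}{301 + J}$)
$\left(-490766 + b{\left(353 \right)}\right) \left(\left(-132 + 169\right) \left(-320\right) + Q{\left(-381,-174 \right)}\right) = \left(-490766 + \frac{-105 + 353}{301 + 353}\right) \left(\left(-132 + 169\right) \left(-320\right) - 381\right) = \left(-490766 + \frac{1}{654} \cdot 248\right) \left(37 \left(-320\right) - 381\right) = \left(-490766 + \frac{1}{654} \cdot 248\right) \left(-11840 - 381\right) = \left(-490766 + \frac{124}{327}\right) \left(-12221\right) = \left(- \frac{160480358}{327}\right) \left(-12221\right) = \frac{1961230455118}{327}$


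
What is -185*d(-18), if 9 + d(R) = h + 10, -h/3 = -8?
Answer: -4625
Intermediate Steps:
h = 24 (h = -3*(-8) = 24)
d(R) = 25 (d(R) = -9 + (24 + 10) = -9 + 34 = 25)
-185*d(-18) = -185*25 = -4625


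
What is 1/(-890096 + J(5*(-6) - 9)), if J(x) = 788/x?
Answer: -39/34714532 ≈ -1.1234e-6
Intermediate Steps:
1/(-890096 + J(5*(-6) - 9)) = 1/(-890096 + 788/(5*(-6) - 9)) = 1/(-890096 + 788/(-30 - 9)) = 1/(-890096 + 788/(-39)) = 1/(-890096 + 788*(-1/39)) = 1/(-890096 - 788/39) = 1/(-34714532/39) = -39/34714532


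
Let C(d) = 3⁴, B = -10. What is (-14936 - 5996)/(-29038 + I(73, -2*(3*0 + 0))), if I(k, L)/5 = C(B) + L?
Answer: 20932/28633 ≈ 0.73104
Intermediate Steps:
C(d) = 81
I(k, L) = 405 + 5*L (I(k, L) = 5*(81 + L) = 405 + 5*L)
(-14936 - 5996)/(-29038 + I(73, -2*(3*0 + 0))) = (-14936 - 5996)/(-29038 + (405 + 5*(-2*(3*0 + 0)))) = -20932/(-29038 + (405 + 5*(-2*(0 + 0)))) = -20932/(-29038 + (405 + 5*(-2*0))) = -20932/(-29038 + (405 + 5*0)) = -20932/(-29038 + (405 + 0)) = -20932/(-29038 + 405) = -20932/(-28633) = -20932*(-1/28633) = 20932/28633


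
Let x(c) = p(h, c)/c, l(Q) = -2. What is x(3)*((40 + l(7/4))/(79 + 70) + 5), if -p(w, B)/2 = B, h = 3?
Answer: -1566/149 ≈ -10.510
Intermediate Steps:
p(w, B) = -2*B
x(c) = -2 (x(c) = (-2*c)/c = -2)
x(3)*((40 + l(7/4))/(79 + 70) + 5) = -2*((40 - 2)/(79 + 70) + 5) = -2*(38/149 + 5) = -2*783/149 = -1566/149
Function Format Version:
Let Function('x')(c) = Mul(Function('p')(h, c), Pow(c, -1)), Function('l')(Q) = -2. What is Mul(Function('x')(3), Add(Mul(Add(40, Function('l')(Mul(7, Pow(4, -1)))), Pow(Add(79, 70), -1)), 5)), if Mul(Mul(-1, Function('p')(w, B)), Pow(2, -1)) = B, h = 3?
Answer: Rational(-1566, 149) ≈ -10.510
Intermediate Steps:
Function('p')(w, B) = Mul(-2, B)
Function('x')(c) = -2 (Function('x')(c) = Mul(Mul(-2, c), Pow(c, -1)) = -2)
Mul(Function('x')(3), Add(Mul(Add(40, Function('l')(Mul(7, Pow(4, -1)))), Pow(Add(79, 70), -1)), 5)) = Mul(-2, Add(Mul(Add(40, -2), Pow(Add(79, 70), -1)), 5)) = Mul(-2, Add(Mul(38, Pow(149, -1)), 5)) = Mul(-2, Add(Mul(38, Rational(1, 149)), 5)) = Mul(-2, Add(Rational(38, 149), 5)) = Mul(-2, Rational(783, 149)) = Rational(-1566, 149)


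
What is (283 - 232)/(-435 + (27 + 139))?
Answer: -51/269 ≈ -0.18959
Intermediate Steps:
(283 - 232)/(-435 + (27 + 139)) = 51/(-435 + 166) = 51/(-269) = 51*(-1/269) = -51/269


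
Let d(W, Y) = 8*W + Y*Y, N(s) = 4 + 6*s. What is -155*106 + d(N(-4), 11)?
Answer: -16469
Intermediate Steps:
d(W, Y) = Y² + 8*W (d(W, Y) = 8*W + Y² = Y² + 8*W)
-155*106 + d(N(-4), 11) = -155*106 + (11² + 8*(4 + 6*(-4))) = -16430 + (121 + 8*(4 - 24)) = -16430 + (121 + 8*(-20)) = -16430 + (121 - 160) = -16430 - 39 = -16469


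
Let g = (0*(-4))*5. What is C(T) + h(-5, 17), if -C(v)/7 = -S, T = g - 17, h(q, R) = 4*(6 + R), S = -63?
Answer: -349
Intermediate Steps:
g = 0 (g = 0*5 = 0)
h(q, R) = 24 + 4*R
T = -17 (T = 0 - 17 = -17)
C(v) = -441 (C(v) = -(-7)*(-63) = -7*63 = -441)
C(T) + h(-5, 17) = -441 + (24 + 4*17) = -441 + (24 + 68) = -441 + 92 = -349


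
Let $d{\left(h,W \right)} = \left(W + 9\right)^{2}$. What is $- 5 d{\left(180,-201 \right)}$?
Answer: $-184320$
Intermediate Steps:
$d{\left(h,W \right)} = \left(9 + W\right)^{2}$
$- 5 d{\left(180,-201 \right)} = - 5 \left(9 - 201\right)^{2} = - 5 \left(-192\right)^{2} = \left(-5\right) 36864 = -184320$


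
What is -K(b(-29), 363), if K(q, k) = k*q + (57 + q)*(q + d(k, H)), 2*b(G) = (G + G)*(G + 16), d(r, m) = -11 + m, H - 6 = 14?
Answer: -304375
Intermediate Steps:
H = 20 (H = 6 + 14 = 20)
b(G) = G*(16 + G) (b(G) = ((G + G)*(G + 16))/2 = ((2*G)*(16 + G))/2 = (2*G*(16 + G))/2 = G*(16 + G))
K(q, k) = k*q + (9 + q)*(57 + q) (K(q, k) = k*q + (57 + q)*(q + (-11 + 20)) = k*q + (57 + q)*(q + 9) = k*q + (57 + q)*(9 + q) = k*q + (9 + q)*(57 + q))
-K(b(-29), 363) = -(513 + (-29*(16 - 29))² + 66*(-29*(16 - 29)) + 363*(-29*(16 - 29))) = -(513 + (-29*(-13))² + 66*(-29*(-13)) + 363*(-29*(-13))) = -(513 + 377² + 66*377 + 363*377) = -(513 + 142129 + 24882 + 136851) = -1*304375 = -304375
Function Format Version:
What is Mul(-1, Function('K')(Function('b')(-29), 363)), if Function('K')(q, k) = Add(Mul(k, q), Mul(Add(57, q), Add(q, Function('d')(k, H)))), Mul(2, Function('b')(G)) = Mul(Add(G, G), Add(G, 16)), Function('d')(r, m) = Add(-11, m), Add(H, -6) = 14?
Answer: -304375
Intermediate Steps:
H = 20 (H = Add(6, 14) = 20)
Function('b')(G) = Mul(G, Add(16, G)) (Function('b')(G) = Mul(Rational(1, 2), Mul(Add(G, G), Add(G, 16))) = Mul(Rational(1, 2), Mul(Mul(2, G), Add(16, G))) = Mul(Rational(1, 2), Mul(2, G, Add(16, G))) = Mul(G, Add(16, G)))
Function('K')(q, k) = Add(Mul(k, q), Mul(Add(9, q), Add(57, q))) (Function('K')(q, k) = Add(Mul(k, q), Mul(Add(57, q), Add(q, Add(-11, 20)))) = Add(Mul(k, q), Mul(Add(57, q), Add(q, 9))) = Add(Mul(k, q), Mul(Add(57, q), Add(9, q))) = Add(Mul(k, q), Mul(Add(9, q), Add(57, q))))
Mul(-1, Function('K')(Function('b')(-29), 363)) = Mul(-1, Add(513, Pow(Mul(-29, Add(16, -29)), 2), Mul(66, Mul(-29, Add(16, -29))), Mul(363, Mul(-29, Add(16, -29))))) = Mul(-1, Add(513, Pow(Mul(-29, -13), 2), Mul(66, Mul(-29, -13)), Mul(363, Mul(-29, -13)))) = Mul(-1, Add(513, Pow(377, 2), Mul(66, 377), Mul(363, 377))) = Mul(-1, Add(513, 142129, 24882, 136851)) = Mul(-1, 304375) = -304375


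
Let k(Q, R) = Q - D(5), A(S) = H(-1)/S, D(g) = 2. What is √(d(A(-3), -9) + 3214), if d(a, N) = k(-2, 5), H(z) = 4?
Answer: √3210 ≈ 56.657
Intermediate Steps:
A(S) = 4/S
k(Q, R) = -2 + Q (k(Q, R) = Q - 1*2 = Q - 2 = -2 + Q)
d(a, N) = -4 (d(a, N) = -2 - 2 = -4)
√(d(A(-3), -9) + 3214) = √(-4 + 3214) = √3210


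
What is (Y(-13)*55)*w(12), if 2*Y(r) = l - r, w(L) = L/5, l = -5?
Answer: 528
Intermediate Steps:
w(L) = L/5 (w(L) = L*(1/5) = L/5)
Y(r) = -5/2 - r/2 (Y(r) = (-5 - r)/2 = -5/2 - r/2)
(Y(-13)*55)*w(12) = ((-5/2 - 1/2*(-13))*55)*((1/5)*12) = ((-5/2 + 13/2)*55)*(12/5) = (4*55)*(12/5) = 220*(12/5) = 528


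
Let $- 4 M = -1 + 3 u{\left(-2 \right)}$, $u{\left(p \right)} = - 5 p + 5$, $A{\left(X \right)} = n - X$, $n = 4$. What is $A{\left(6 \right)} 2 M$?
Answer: $44$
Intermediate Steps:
$A{\left(X \right)} = 4 - X$
$u{\left(p \right)} = 5 - 5 p$
$M = -11$ ($M = - \frac{-1 + 3 \left(5 - -10\right)}{4} = - \frac{-1 + 3 \left(5 + 10\right)}{4} = - \frac{-1 + 3 \cdot 15}{4} = - \frac{-1 + 45}{4} = \left(- \frac{1}{4}\right) 44 = -11$)
$A{\left(6 \right)} 2 M = \left(4 - 6\right) 2 \left(-11\right) = \left(-2\right) 2 \left(-11\right) = \left(-4\right) \left(-11\right) = 44$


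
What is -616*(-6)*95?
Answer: 351120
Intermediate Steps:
-616*(-6)*95 = -56*(-66)*95 = 3696*95 = 351120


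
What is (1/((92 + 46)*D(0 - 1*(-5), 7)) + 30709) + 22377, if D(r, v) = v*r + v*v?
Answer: 615372913/11592 ≈ 53086.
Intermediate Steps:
D(r, v) = v**2 + r*v (D(r, v) = r*v + v**2 = v**2 + r*v)
(1/((92 + 46)*D(0 - 1*(-5), 7)) + 30709) + 22377 = (1/((92 + 46)*(7*((0 - 1*(-5)) + 7))) + 30709) + 22377 = (1/(138*(7*((0 + 5) + 7))) + 30709) + 22377 = (1/(138*(7*(5 + 7))) + 30709) + 22377 = (1/(138*(7*12)) + 30709) + 22377 = (1/(138*84) + 30709) + 22377 = (1/11592 + 30709) + 22377 = 355978729/11592 + 22377 = 615372913/11592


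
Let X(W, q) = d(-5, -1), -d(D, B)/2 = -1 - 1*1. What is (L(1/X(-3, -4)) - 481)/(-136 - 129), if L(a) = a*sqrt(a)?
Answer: 3847/2120 ≈ 1.8146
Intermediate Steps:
d(D, B) = 4 (d(D, B) = -2*(-1 - 1*1) = -2*(-1 - 1) = -2*(-2) = 4)
X(W, q) = 4
L(a) = a**(3/2)
(L(1/X(-3, -4)) - 481)/(-136 - 129) = ((1/4)**(3/2) - 481)/(-136 - 129) = ((1/4)**(3/2) - 481)/(-265) = (1/8 - 481)*(-1/265) = -3847/8*(-1/265) = 3847/2120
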